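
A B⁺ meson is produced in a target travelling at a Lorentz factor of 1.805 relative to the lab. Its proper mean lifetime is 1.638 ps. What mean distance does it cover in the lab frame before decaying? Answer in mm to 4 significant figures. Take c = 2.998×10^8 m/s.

β = √(1 − 1/γ²) = √(1 − 1/1.805²) = 0.832506
Dilated lifetime: Δt = γτ₀ = 1.805 × 1.638 ps = 2.95659 ps
d = vΔt = 0.832506c × 2.95659 ps = 2.49585×10^8 m/s × 2.95659×10^-12 s = 0.7379 mm

d ≈ 0.7379 mm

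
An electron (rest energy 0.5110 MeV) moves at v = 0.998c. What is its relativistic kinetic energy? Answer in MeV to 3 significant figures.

γ = 1/√(1 − 0.998²) = 15.819
K = (γ − 1)m₀c² = (15.819 − 1) × 0.5110 MeV = 14.819 × 0.5110 MeV = 7.57 MeV

K ≈ 7.57 MeV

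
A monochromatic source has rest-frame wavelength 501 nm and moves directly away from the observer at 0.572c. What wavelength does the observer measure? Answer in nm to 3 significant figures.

Relativistic Doppler: λ_obs = λ_src √((1+β)/(1−β))
= 501 × √(1.5720/0.42800) = 501 × 1.9165 = 960 nm

λ_obs ≈ 960 nm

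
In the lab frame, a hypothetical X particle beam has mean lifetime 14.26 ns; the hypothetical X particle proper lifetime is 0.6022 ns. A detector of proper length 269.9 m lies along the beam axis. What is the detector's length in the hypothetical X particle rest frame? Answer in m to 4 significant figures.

Time dilation ⇒ γ = Δt/τ₀ = 14.26/0.6022 = 23.6798
Length contraction: L = L₀/γ = 269.9/23.6798 = 11.40 m

L ≈ 11.40 m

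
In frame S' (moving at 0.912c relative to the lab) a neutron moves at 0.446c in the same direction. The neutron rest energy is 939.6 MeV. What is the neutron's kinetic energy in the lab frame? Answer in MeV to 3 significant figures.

K ≈ 2660 MeV

u_lab = (0.446 + 0.912)/(1 + 0.446×0.912) = 0.965344
γ = 1/√(1 − 0.965344²) = 3.8317
K = (γ − 1)m₀c² = (3.8317 − 1) × 939.6 = 2.8317 × 939.6 = 2660 MeV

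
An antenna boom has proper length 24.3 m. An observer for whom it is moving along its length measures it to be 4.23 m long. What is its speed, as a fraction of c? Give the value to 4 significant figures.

γ = L₀/L = 24.3/4.23 = 5.74468
β = √(1 − 1/γ²) = 0.9847

β ≈ 0.9847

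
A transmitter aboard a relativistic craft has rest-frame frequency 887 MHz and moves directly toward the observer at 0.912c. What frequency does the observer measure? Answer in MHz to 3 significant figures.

Relativistic Doppler: f_obs = f_src √((1+β)/(1−β))
= 887 × √(1.9120/0.088000) = 887 × 4.6613 = 4130 MHz

f_obs ≈ 4130 MHz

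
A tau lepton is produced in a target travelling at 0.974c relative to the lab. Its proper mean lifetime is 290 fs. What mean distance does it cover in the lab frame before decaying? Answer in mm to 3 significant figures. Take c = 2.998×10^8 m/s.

γ = 1/√(1 − 0.974²) = 4.4141
Dilated lifetime: Δt = γτ₀ = 4.4141 × 290 fs = 1280.1 fs
d = vΔt = 0.974c × 1280.1 fs = 2.9201×10^8 m/s × 1.2801×10^-12 s = 0.374 mm

d ≈ 0.374 mm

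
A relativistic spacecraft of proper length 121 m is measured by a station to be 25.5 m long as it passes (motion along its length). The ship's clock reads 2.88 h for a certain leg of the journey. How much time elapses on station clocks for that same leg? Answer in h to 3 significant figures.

Δt ≈ 13.7 h

Length contraction ⇒ γ = L₀/L = 121/25.5 = 4.7451
Time dilation: Δt = γτ₀ = 4.7451 × 2.88 h = 13.7 h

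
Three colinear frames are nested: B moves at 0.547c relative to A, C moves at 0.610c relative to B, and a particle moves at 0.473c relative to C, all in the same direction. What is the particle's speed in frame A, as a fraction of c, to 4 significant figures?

Compose boost 2: (0.610 + 0.547)/(1 + 0.610×0.547) = 1.157/1.33367 = 0.867531
Compose boost 3: (0.473 + 0.867531)/(1 + 0.473×0.867531) = 1.34053/1.41034 = 0.9505

u ≈ 0.9505c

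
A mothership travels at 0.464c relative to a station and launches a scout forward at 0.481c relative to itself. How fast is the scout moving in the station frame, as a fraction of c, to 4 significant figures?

u ≈ 0.7726c

Compose boost 2: (0.481 + 0.464)/(1 + 0.481×0.464) = 0.9450/1.22318 = 0.7726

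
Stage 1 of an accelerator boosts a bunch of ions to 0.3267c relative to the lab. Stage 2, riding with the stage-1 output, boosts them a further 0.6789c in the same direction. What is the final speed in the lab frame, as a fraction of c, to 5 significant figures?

u ≈ 0.82305c

Compose boost 2: (0.6789 + 0.3267)/(1 + 0.6789×0.3267) = 1.0056/1.221797 = 0.82305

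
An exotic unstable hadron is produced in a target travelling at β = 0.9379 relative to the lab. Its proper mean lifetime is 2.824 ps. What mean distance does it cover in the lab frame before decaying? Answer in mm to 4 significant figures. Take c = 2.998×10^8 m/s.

d ≈ 2.289 mm

γ = 1/√(1 − 0.9379²) = 2.88263
Dilated lifetime: Δt = γτ₀ = 2.88263 × 2.824 ps = 8.14054 ps
d = vΔt = 0.9379c × 8.14054 ps = 2.81182×10^8 m/s × 8.14054×10^-12 s = 2.289 mm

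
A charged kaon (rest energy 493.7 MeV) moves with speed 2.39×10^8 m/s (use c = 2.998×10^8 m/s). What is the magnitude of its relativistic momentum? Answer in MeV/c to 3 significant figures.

p ≈ 652 MeV/c

β = v/c = 2.39×10^8 / 2.998×10^8 = 0.79720
γ = 1/√(1 − 0.79720²) = 1.6564
p = γβm₀c = 1.6564 × 0.79720 × 493.7 MeV/c = 652 MeV/c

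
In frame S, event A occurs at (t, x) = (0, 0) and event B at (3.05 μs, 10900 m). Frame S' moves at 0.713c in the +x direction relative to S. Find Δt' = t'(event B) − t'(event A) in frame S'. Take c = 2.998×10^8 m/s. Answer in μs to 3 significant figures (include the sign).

Δt' ≈ -32.6 μs

γ = 1/√(1 − 0.713²) = 1.4262
Δt' = γ(Δt − vΔx/c²) = 1.4262 × (3.05 μs − 0.713×10900 m / (2.998×10^8 m/s))
= 1.4262 × (-22.873 μs) = -32.6 μs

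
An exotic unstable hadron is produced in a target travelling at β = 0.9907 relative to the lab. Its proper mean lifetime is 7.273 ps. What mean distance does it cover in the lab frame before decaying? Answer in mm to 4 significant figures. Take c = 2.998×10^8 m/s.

γ = 1/√(1 − 0.9907²) = 7.34946
Dilated lifetime: Δt = γτ₀ = 7.34946 × 7.273 ps = 53.4526 ps
d = vΔt = 0.9907c × 53.4526 ps = 2.97012×10^8 m/s × 5.34526×10^-11 s = 15.88 mm

d ≈ 15.88 mm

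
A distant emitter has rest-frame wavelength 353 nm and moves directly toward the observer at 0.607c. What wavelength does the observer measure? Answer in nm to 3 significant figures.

Relativistic Doppler: λ_obs = λ_src √((1−β)/(1+β))
= 353 × √(0.39300/1.6070) = 353 × 0.49453 = 175 nm

λ_obs ≈ 175 nm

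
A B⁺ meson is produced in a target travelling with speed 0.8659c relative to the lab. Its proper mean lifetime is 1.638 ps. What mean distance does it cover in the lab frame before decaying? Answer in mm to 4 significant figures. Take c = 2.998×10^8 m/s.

d ≈ 0.8501 mm

γ = 1/√(1 − 0.8659²) = 1.99913
Dilated lifetime: Δt = γτ₀ = 1.99913 × 1.638 ps = 3.27458 ps
d = vΔt = 0.8659c × 3.27458 ps = 2.59597×10^8 m/s × 3.27458×10^-12 s = 0.8501 mm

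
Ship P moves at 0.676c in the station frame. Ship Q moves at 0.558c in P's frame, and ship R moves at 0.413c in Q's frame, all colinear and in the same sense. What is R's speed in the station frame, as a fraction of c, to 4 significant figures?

u ≈ 0.9554c

Compose boost 2: (0.558 + 0.676)/(1 + 0.558×0.676) = 1.234/1.37721 = 0.896016
Compose boost 3: (0.413 + 0.896016)/(1 + 0.413×0.896016) = 1.30902/1.37005 = 0.9554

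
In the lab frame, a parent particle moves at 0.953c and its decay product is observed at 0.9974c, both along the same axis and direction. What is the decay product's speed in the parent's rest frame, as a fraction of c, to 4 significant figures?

Inverse velocity addition: u' = (u − v)/(1 − uv/c²)
= (0.9974 − 0.953)/(1 − 0.9974×0.953) = 0.04440/0.0494778 = 0.8974

u' ≈ 0.8974c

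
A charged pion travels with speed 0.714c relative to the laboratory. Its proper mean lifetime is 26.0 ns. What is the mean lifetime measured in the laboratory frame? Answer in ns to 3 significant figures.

Δt ≈ 37.1 ns

γ = 1/√(1 − 0.714²) = 1.4283
Time dilation: Δt = γτ₀ = 1.4283 × 26.0 ns = 37.1 ns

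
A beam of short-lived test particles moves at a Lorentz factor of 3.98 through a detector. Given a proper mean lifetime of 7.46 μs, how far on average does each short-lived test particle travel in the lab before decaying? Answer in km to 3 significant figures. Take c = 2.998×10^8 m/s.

d ≈ 8.62 km

β = √(1 − 1/γ²) = √(1 − 1/3.98²) = 0.96792
Dilated lifetime: Δt = γτ₀ = 3.98 × 7.46 μs = 29.691 μs
d = vΔt = 0.96792c × 29.691 μs = 2.9018×10^8 m/s × 2.9691×10^-5 s = 8.62 km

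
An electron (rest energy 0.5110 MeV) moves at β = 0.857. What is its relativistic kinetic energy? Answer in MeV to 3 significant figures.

γ = 1/√(1 − 0.857²) = 1.9406
K = (γ − 1)m₀c² = (1.9406 − 1) × 0.5110 MeV = 0.94056 × 0.5110 MeV = 0.481 MeV

K ≈ 0.481 MeV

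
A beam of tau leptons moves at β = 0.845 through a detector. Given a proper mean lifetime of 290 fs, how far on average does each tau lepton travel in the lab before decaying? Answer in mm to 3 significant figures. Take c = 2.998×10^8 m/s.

γ = 1/√(1 − 0.845²) = 1.8700
Dilated lifetime: Δt = γτ₀ = 1.8700 × 290 fs = 542.29 fs
d = vΔt = 0.845c × 542.29 fs = 2.5333×10^8 m/s × 5.4229×10^-13 s = 0.137 mm

d ≈ 0.137 mm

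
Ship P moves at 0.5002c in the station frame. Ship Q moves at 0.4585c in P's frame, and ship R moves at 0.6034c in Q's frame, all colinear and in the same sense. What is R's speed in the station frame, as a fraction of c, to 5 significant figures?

u ≈ 0.94063c

Compose boost 2: (0.4585 + 0.5002)/(1 + 0.4585×0.5002) = 0.95870/1.229342 = 0.7798483
Compose boost 3: (0.6034 + 0.7798483)/(1 + 0.6034×0.7798483) = 1.383248/1.470560 = 0.94063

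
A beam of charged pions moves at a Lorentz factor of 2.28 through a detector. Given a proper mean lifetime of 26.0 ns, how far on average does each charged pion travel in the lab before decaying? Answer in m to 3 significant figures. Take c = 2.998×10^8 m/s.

β = √(1 − 1/γ²) = √(1 − 1/2.28²) = 0.89868
Dilated lifetime: Δt = γτ₀ = 2.28 × 26.0 ns = 59.280 ns
d = vΔt = 0.89868c × 59.280 ns = 2.6943×10^8 m/s × 5.9280×10^-8 s = 16.0 m

d ≈ 16.0 m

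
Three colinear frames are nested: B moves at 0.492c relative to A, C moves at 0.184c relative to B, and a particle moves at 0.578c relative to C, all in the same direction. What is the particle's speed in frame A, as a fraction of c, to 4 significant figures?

Compose boost 2: (0.184 + 0.492)/(1 + 0.184×0.492) = 0.6760/1.09053 = 0.619883
Compose boost 3: (0.578 + 0.619883)/(1 + 0.578×0.619883) = 1.19788/1.35829 = 0.8819

u ≈ 0.8819c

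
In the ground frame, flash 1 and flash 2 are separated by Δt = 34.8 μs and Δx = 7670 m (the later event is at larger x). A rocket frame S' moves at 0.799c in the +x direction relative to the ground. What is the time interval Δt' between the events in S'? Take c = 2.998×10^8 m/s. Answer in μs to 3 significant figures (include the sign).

γ = 1/√(1 − 0.799²) = 1.6630
Δt' = γ(Δt − vΔx/c²) = 1.6630 × (34.8 μs − 0.799×7670 m / (2.998×10^8 m/s))
= 1.6630 × (14.359 μs) = 23.9 μs

Δt' ≈ 23.9 μs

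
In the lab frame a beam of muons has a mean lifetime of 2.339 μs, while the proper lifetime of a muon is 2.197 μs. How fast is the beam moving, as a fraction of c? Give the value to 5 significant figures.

β ≈ 0.34312

γ = Δt/τ₀ = 2.339/2.197 = 1.064634
β = √(1 − 1/γ²) = √(1 − 1/1.064634²) = 0.34312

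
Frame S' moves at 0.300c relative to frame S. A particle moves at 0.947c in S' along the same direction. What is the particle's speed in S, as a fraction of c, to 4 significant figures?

Relativistic velocity addition: u = (u' + v)/(1 + u'v/c²)
= (0.947 + 0.300)/(1 + 0.947×0.300) = 1.247/1.28410 = 0.9711

u ≈ 0.9711c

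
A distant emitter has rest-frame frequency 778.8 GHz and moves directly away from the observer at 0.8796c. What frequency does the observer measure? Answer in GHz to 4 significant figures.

f_obs ≈ 197.1 GHz

Relativistic Doppler: f_obs = f_src √((1−β)/(1+β))
= 778.8 × √(0.120400/1.87960) = 778.8 × 0.253093 = 197.1 GHz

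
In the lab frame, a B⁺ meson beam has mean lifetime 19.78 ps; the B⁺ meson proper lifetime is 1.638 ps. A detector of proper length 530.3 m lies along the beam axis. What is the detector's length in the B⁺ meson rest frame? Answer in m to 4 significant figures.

L ≈ 43.91 m

Time dilation ⇒ γ = Δt/τ₀ = 19.78/1.638 = 12.0757
Length contraction: L = L₀/γ = 530.3/12.0757 = 43.91 m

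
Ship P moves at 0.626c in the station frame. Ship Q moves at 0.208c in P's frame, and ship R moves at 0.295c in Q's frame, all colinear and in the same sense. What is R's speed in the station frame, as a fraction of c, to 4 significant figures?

Compose boost 2: (0.208 + 0.626)/(1 + 0.208×0.626) = 0.8340/1.13021 = 0.737917
Compose boost 3: (0.295 + 0.737917)/(1 + 0.295×0.737917) = 1.03292/1.21769 = 0.8483

u ≈ 0.8483c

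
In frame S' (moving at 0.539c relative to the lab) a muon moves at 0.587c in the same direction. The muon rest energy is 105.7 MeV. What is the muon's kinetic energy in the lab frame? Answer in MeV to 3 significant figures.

K ≈ 98.3 MeV

u_lab = (0.587 + 0.539)/(1 + 0.587×0.539) = 0.855368
γ = 1/√(1 − 0.855368²) = 1.9304
K = (γ − 1)m₀c² = (1.9304 − 1) × 105.7 = 0.93042 × 105.7 = 98.3 MeV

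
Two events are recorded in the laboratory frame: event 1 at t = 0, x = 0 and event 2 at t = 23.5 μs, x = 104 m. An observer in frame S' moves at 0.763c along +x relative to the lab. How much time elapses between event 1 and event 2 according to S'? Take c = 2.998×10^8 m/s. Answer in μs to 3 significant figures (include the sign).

Δt' ≈ 35.9 μs

γ = 1/√(1 − 0.763²) = 1.5470
Δt' = γ(Δt − vΔx/c²) = 1.5470 × (23.5 μs − 0.763×104 m / (2.998×10^8 m/s))
= 1.5470 × (23.235 μs) = 35.9 μs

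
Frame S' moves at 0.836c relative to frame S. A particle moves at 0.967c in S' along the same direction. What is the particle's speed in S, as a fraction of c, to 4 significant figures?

Relativistic velocity addition: u = (u' + v)/(1 + u'v/c²)
= (0.967 + 0.836)/(1 + 0.967×0.836) = 1.803/1.80841 = 0.9970

u ≈ 0.9970c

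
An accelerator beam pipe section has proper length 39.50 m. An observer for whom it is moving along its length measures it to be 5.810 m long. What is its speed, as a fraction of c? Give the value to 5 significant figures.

γ = L₀/L = 39.50/5.810 = 6.798623
β = √(1 − 1/γ²) = 0.98912

β ≈ 0.98912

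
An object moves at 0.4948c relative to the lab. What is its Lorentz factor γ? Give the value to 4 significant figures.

γ ≈ 1.151

γ = 1/√(1 − β²) = 1/√(1 − 0.4948²) = 1/√(0.755173) = 1.151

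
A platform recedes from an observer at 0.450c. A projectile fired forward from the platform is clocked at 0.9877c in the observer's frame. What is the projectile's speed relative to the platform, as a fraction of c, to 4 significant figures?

u' ≈ 0.9679c

Inverse velocity addition: u' = (u − v)/(1 − uv/c²)
= (0.9877 − 0.450)/(1 − 0.9877×0.450) = 0.5377/0.555535 = 0.9679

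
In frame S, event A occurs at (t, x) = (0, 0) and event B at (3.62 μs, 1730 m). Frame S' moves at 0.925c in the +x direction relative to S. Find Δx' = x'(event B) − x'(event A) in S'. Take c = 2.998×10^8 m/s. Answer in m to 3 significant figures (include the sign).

Δx' ≈ 1910 m

γ = 1/√(1 − 0.925²) = 2.6318
Δx' = γ(Δx − vΔt) = 2.6318 × (1730 m − 0.925×(2.998×10^8 m/s)×3.62×10^-6 s)
= 2.6318 × (726.12 m) = 1910 m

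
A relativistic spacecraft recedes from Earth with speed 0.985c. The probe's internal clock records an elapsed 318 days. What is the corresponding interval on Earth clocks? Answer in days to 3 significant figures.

γ = 1/√(1 − 0.985²) = 5.7953
Time dilation: Δt = γτ₀ = 5.7953 × 318 days = 1840 days

Δt ≈ 1840 days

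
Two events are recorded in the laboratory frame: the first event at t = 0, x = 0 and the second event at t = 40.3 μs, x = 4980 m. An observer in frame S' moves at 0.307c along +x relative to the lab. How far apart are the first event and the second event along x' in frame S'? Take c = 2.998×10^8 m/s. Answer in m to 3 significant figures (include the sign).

Δx' ≈ 1340 m

γ = 1/√(1 − 0.307²) = 1.0507
Δx' = γ(Δx − vΔt) = 1.0507 × (4980 m − 0.307×(2.998×10^8 m/s)×40.3×10^-6 s)
= 1.0507 × (1270.8 m) = 1340 m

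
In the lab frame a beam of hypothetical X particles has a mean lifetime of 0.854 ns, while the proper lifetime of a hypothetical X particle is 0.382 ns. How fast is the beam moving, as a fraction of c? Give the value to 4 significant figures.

γ = Δt/τ₀ = 0.854/0.382 = 2.23560
β = √(1 − 1/γ²) = √(1 − 1/2.23560²) = 0.8944

β ≈ 0.8944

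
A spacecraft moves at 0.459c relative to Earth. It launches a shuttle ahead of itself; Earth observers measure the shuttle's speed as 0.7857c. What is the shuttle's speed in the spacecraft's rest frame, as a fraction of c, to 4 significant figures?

Inverse velocity addition: u' = (u − v)/(1 − uv/c²)
= (0.7857 − 0.459)/(1 − 0.7857×0.459) = 0.3267/0.639364 = 0.5110

u' ≈ 0.5110c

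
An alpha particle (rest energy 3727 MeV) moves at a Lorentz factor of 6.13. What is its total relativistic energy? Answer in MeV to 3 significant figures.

E ≈ 22800 MeV

γ = 6.13 (given)
E = γm₀c² = 6.13 × 3727 MeV = 22800 MeV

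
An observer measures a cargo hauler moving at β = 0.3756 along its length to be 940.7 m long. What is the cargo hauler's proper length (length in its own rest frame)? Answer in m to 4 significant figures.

γ = 1/√(1 − 0.3756²) = 1.07900
L₀ = γL = 1.07900 × 940.7 = 1015 m

L₀ ≈ 1015 m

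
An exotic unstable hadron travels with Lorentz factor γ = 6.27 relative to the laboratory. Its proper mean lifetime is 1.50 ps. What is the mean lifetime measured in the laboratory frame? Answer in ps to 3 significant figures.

Δt ≈ 9.40 ps

γ = 6.27 (given)
Time dilation: Δt = γτ₀ = 6.27 × 1.50 ps = 9.40 ps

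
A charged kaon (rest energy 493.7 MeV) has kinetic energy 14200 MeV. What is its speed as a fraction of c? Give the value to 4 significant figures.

β ≈ 0.9994

γ = 1 + K/(m₀c²) = 1 + 14200/493.7 = 29.7624
β = √(1 − 1/γ²) = 0.9994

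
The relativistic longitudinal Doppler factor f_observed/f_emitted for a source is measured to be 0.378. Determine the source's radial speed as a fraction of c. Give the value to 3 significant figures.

β ≈ 0.750

f_obs/f_src = √((1−β)/(1+β)) = 0.378  ⇒  (1−β)/(1+β) = 0.14288
β = |1 − D²|/(1 + D²) = |1 − 0.14288|/(1 + 0.14288) = 0.750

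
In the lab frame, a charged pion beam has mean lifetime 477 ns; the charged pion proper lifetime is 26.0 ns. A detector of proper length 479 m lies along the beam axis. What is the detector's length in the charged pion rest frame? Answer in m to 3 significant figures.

L ≈ 26.1 m

Time dilation ⇒ γ = Δt/τ₀ = 477/26.0 = 18.346
Length contraction: L = L₀/γ = 479/18.346 = 26.1 m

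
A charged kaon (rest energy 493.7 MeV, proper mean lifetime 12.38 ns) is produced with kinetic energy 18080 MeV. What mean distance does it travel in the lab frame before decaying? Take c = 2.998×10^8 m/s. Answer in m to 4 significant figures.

γ = 1 + K/(m₀c²) = 1 + 18080/493.7 = 37.6214
β = √(1 − 1/γ²) = 0.999647
Dilated lifetime: γτ₀ = 37.6214 × 12.38 ns = 465.753 ns
d = βc·γτ₀ = 0.999647 × (2.998×10^8 m/s) × 4.65753×10^-7 s = 139.6 m

d ≈ 139.6 m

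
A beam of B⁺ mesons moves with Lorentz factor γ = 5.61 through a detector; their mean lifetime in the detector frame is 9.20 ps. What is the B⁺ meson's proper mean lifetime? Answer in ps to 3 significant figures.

γ = 5.61 (given)
Proper time: τ₀ = Δt/γ = 9.20/5.61 = 1.64 ps

τ₀ ≈ 1.64 ps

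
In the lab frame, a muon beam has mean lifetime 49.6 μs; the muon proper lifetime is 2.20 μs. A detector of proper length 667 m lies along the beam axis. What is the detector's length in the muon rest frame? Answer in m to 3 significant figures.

L ≈ 29.6 m

Time dilation ⇒ γ = Δt/τ₀ = 49.6/2.20 = 22.545
Length contraction: L = L₀/γ = 667/22.545 = 29.6 m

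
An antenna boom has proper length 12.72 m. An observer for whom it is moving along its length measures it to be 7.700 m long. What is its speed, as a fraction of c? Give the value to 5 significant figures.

β ≈ 0.79596

γ = L₀/L = 12.72/7.700 = 1.651948
β = √(1 − 1/γ²) = 0.79596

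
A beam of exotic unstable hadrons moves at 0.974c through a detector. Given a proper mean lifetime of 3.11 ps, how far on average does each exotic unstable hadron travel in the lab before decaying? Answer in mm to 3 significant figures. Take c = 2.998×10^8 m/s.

d ≈ 4.01 mm

γ = 1/√(1 − 0.974²) = 4.4141
Dilated lifetime: Δt = γτ₀ = 4.4141 × 3.11 ps = 13.728 ps
d = vΔt = 0.974c × 13.728 ps = 2.9201×10^8 m/s × 1.3728×10^-11 s = 4.01 mm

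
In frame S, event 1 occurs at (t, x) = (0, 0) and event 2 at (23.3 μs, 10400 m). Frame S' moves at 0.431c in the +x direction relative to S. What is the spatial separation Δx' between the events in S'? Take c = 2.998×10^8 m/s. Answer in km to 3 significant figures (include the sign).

Δx' ≈ 8.19 km

γ = 1/√(1 − 0.431²) = 1.1082
Δx' = γ(Δx − vΔt) = 1.1082 × (10400 m − 0.431×(2.998×10^8 m/s)×23.3×10^-6 s)
= 1.1082 × (7389.3 m) = 8.19 km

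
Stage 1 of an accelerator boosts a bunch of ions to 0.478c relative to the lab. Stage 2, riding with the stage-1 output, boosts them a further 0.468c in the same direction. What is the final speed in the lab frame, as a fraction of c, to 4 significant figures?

u ≈ 0.7731c

Compose boost 2: (0.468 + 0.478)/(1 + 0.468×0.478) = 0.9460/1.22370 = 0.7731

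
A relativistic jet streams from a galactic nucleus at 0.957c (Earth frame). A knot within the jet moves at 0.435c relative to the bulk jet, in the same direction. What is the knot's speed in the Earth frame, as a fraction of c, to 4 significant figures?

u ≈ 0.9828c

Relativistic velocity addition: u = (u' + v)/(1 + u'v/c²)
= (0.435 + 0.957)/(1 + 0.435×0.957) = 1.392/1.41629 = 0.9828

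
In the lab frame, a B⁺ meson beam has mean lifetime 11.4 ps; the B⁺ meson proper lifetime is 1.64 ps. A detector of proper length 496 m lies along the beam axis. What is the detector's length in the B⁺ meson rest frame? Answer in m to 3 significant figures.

Time dilation ⇒ γ = Δt/τ₀ = 11.4/1.64 = 6.9512
Length contraction: L = L₀/γ = 496/6.9512 = 71.4 m

L ≈ 71.4 m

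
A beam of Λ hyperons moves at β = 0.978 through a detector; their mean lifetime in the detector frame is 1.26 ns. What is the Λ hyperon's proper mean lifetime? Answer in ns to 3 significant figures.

γ = 1/√(1 − 0.978²) = 4.7938
Proper time: τ₀ = Δt/γ = 1.26/4.7938 = 0.263 ns

τ₀ ≈ 0.263 ns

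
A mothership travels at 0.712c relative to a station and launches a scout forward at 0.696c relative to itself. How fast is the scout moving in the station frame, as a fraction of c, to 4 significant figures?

Compose boost 2: (0.696 + 0.712)/(1 + 0.696×0.712) = 1.408/1.49555 = 0.9415

u ≈ 0.9415c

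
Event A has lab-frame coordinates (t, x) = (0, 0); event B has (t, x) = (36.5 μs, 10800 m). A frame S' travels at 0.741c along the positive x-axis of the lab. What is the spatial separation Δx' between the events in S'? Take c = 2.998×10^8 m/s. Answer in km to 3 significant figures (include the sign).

Δx' ≈ 4.01 km

γ = 1/√(1 − 0.741²) = 1.4892
Δx' = γ(Δx − vΔt) = 1.4892 × (10800 m − 0.741×(2.998×10^8 m/s)×36.5×10^-6 s)
= 1.4892 × (2691.5 m) = 4.01 km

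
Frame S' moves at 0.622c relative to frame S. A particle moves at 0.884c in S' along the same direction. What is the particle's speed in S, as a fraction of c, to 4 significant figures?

Relativistic velocity addition: u = (u' + v)/(1 + u'v/c²)
= (0.884 + 0.622)/(1 + 0.884×0.622) = 1.506/1.54985 = 0.9717

u ≈ 0.9717c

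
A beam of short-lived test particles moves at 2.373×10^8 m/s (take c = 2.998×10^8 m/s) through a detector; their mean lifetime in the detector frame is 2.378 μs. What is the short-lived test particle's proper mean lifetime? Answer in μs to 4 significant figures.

τ₀ ≈ 1.453 μs

β = v/c = 2.373×10^8 / 2.998×10^8 = 0.791528
γ = 1/√(1 − 0.791528²) = 1.63630
Proper time: τ₀ = Δt/γ = 2.378/1.63630 = 1.453 μs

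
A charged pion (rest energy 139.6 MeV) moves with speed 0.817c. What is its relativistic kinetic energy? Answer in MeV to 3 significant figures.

γ = 1/√(1 − 0.817²) = 1.7342
K = (γ − 1)m₀c² = (1.7342 − 1) × 139.6 MeV = 0.73419 × 139.6 MeV = 102 MeV

K ≈ 102 MeV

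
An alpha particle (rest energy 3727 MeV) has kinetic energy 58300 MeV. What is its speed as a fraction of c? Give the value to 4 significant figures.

β ≈ 0.9982

γ = 1 + K/(m₀c²) = 1 + 58300/3727 = 16.6426
β = √(1 − 1/γ²) = 0.9982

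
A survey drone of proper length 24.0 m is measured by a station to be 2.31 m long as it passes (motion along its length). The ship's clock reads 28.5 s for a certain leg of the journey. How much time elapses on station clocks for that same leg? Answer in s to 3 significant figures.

Length contraction ⇒ γ = L₀/L = 24.0/2.31 = 10.390
Time dilation: Δt = γτ₀ = 10.390 × 28.5 s = 296 s

Δt ≈ 296 s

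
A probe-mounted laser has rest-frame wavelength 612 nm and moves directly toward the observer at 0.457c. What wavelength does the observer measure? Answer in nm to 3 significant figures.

λ_obs ≈ 374 nm

Relativistic Doppler: λ_obs = λ_src √((1−β)/(1+β))
= 612 × √(0.54300/1.4570) = 612 × 0.61048 = 374 nm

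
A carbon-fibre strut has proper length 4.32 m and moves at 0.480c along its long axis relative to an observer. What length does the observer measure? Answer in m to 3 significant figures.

γ = 1/√(1 − 0.480²) = 1.1399
Length contraction: L = L₀/γ = 4.32/1.1399 = 3.79 m

L ≈ 3.79 m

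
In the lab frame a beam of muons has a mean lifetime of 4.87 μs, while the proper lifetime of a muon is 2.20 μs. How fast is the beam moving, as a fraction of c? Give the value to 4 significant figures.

β ≈ 0.8921

γ = Δt/τ₀ = 4.87/2.20 = 2.21364
β = √(1 − 1/γ²) = √(1 − 1/2.21364²) = 0.8921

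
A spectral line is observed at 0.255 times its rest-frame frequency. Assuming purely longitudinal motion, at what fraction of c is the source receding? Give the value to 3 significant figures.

β ≈ 0.878

f_obs/f_src = √((1−β)/(1+β)) = 0.255  ⇒  (1−β)/(1+β) = 0.065025
β = |1 − D²|/(1 + D²) = |1 − 0.065025|/(1 + 0.065025) = 0.878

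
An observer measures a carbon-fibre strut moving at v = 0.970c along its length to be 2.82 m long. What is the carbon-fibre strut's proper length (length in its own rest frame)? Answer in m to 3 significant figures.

γ = 1/√(1 − 0.970²) = 4.1135
L₀ = γL = 4.1135 × 2.82 = 11.6 m

L₀ ≈ 11.6 m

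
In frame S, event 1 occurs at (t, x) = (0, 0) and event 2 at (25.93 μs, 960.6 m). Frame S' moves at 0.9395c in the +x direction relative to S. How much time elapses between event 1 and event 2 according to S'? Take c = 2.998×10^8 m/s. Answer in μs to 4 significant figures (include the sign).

γ = 1/√(1 − 0.9395²) = 2.91929
Δt' = γ(Δt − vΔx/c²) = 2.91929 × (25.93 μs − 0.9395×960.6 m / (2.998×10^8 m/s))
= 2.91929 × (22.9197 μs) = 66.91 μs

Δt' ≈ 66.91 μs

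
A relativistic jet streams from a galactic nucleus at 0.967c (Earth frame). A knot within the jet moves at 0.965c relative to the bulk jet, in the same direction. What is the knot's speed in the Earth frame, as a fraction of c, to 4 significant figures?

u ≈ 0.9994c

Relativistic velocity addition: u = (u' + v)/(1 + u'v/c²)
= (0.965 + 0.967)/(1 + 0.965×0.967) = 1.932/1.93315 = 0.9994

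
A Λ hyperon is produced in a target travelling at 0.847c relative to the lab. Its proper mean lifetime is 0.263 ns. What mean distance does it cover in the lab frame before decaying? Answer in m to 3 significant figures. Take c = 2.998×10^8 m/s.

γ = 1/√(1 − 0.847²) = 1.8811
Dilated lifetime: Δt = γτ₀ = 1.8811 × 0.263 ns = 0.49474 ns
d = vΔt = 0.847c × 0.49474 ns = 2.5393×10^8 m/s × 4.9474×10^-10 s = 0.126 m

d ≈ 0.126 m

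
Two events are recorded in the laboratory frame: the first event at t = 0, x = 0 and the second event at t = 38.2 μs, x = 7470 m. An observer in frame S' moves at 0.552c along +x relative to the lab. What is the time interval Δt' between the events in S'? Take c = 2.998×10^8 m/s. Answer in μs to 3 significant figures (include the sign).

Δt' ≈ 29.3 μs

γ = 1/√(1 − 0.552²) = 1.1993
Δt' = γ(Δt − vΔx/c²) = 1.1993 × (38.2 μs − 0.552×7470 m / (2.998×10^8 m/s))
= 1.1993 × (24.446 μs) = 29.3 μs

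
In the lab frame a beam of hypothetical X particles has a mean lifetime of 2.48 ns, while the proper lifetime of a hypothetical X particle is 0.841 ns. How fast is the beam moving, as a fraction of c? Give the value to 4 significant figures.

β ≈ 0.9407

γ = Δt/τ₀ = 2.48/0.841 = 2.94887
β = √(1 − 1/γ²) = √(1 − 1/2.94887²) = 0.9407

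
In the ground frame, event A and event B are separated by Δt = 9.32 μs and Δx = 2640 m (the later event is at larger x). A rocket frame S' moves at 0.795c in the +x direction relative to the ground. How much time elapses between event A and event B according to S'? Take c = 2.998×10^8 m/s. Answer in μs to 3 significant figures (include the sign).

γ = 1/√(1 − 0.795²) = 1.6485
Δt' = γ(Δt − vΔx/c²) = 1.6485 × (9.32 μs − 0.795×2640 m / (2.998×10^8 m/s))
= 1.6485 × (2.3193 μs) = 3.82 μs

Δt' ≈ 3.82 μs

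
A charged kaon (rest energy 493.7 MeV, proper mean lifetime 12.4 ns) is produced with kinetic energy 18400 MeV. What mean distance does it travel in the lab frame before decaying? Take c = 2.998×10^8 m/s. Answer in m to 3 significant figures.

d ≈ 142 m

γ = 1 + K/(m₀c²) = 1 + 18400/493.7 = 38.270
β = √(1 − 1/γ²) = 0.99966
Dilated lifetime: γτ₀ = 38.270 × 12.4 ns = 474.54 ns
d = βc·γτ₀ = 0.99966 × (2.998×10^8 m/s) × 4.7454×10^-7 s = 142 m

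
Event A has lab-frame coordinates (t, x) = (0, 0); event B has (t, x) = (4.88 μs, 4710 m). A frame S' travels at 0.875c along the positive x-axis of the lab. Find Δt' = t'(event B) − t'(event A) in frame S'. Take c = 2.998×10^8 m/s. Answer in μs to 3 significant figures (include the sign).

γ = 1/√(1 − 0.875²) = 2.0656
Δt' = γ(Δt − vΔx/c²) = 2.0656 × (4.88 μs − 0.875×4710 m / (2.998×10^8 m/s))
= 2.0656 × (-8.8667 μs) = -18.3 μs

Δt' ≈ -18.3 μs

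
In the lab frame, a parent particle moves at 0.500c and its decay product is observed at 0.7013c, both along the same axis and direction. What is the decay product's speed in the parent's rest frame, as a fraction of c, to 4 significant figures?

u' ≈ 0.3100c

Inverse velocity addition: u' = (u − v)/(1 − uv/c²)
= (0.7013 − 0.500)/(1 − 0.7013×0.500) = 0.2013/0.649350 = 0.3100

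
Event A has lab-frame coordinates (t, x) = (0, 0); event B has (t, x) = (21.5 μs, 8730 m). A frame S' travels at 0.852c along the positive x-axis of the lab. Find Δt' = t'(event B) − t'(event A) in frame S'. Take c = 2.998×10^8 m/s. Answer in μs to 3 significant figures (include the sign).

Δt' ≈ -6.32 μs

γ = 1/√(1 − 0.852²) = 1.9101
Δt' = γ(Δt − vΔx/c²) = 1.9101 × (21.5 μs − 0.852×8730 m / (2.998×10^8 m/s))
= 1.9101 × (-3.3097 μs) = -6.32 μs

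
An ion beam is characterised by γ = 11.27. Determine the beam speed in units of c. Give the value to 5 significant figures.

β = √(1 − 1/γ²) = √(1 − 1/11.27²) = √(0.9921268) = 0.99606

β ≈ 0.99606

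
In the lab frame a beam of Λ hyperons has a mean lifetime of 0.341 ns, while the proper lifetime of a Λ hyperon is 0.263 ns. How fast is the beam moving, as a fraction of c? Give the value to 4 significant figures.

β ≈ 0.6365

γ = Δt/τ₀ = 0.341/0.263 = 1.29658
β = √(1 − 1/γ²) = √(1 − 1/1.29658²) = 0.6365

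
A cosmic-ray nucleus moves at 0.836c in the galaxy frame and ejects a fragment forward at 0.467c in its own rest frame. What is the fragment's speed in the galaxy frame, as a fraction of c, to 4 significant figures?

Compose boost 2: (0.467 + 0.836)/(1 + 0.467×0.836) = 1.303/1.39041 = 0.9371

u ≈ 0.9371c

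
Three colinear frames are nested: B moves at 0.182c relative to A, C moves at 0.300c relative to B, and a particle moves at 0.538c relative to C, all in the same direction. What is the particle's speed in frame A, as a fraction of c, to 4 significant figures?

Compose boost 2: (0.300 + 0.182)/(1 + 0.300×0.182) = 0.4820/1.05460 = 0.457045
Compose boost 3: (0.538 + 0.457045)/(1 + 0.538×0.457045) = 0.995045/1.24589 = 0.7987

u ≈ 0.7987c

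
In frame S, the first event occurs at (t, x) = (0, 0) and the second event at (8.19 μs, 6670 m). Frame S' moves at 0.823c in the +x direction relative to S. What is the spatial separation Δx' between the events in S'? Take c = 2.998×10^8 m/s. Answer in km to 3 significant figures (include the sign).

γ = 1/√(1 − 0.823²) = 1.7604
Δx' = γ(Δx − vΔt) = 1.7604 × (6670 m − 0.823×(2.998×10^8 m/s)×8.19×10^-6 s)
= 1.7604 × (4649.2 m) = 8.18 km

Δx' ≈ 8.18 km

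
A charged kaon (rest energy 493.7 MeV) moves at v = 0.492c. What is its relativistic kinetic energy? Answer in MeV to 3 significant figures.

K ≈ 73.4 MeV

γ = 1/√(1 − 0.492²) = 1.1486
K = (γ − 1)m₀c² = (1.1486 − 1) × 493.7 MeV = 0.14864 × 493.7 MeV = 73.4 MeV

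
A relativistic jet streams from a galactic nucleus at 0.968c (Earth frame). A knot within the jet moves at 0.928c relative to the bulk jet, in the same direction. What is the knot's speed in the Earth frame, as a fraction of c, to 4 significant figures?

u ≈ 0.9988c

Relativistic velocity addition: u = (u' + v)/(1 + u'v/c²)
= (0.928 + 0.968)/(1 + 0.928×0.968) = 1.896/1.89830 = 0.9988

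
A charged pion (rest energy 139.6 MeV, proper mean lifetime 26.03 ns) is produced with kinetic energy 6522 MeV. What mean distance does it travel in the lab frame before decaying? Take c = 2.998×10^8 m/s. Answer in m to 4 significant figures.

γ = 1 + K/(m₀c²) = 1 + 6522/139.6 = 47.7192
β = √(1 − 1/γ²) = 0.999780
Dilated lifetime: γτ₀ = 47.7192 × 26.03 ns = 1242.13 ns
d = βc·γτ₀ = 0.999780 × (2.998×10^8 m/s) × 1.24213×10^-6 s = 372.3 m

d ≈ 372.3 m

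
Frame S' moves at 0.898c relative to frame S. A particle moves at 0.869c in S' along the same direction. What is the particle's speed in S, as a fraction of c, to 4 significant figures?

u ≈ 0.9925c

Relativistic velocity addition: u = (u' + v)/(1 + u'v/c²)
= (0.869 + 0.898)/(1 + 0.869×0.898) = 1.767/1.78036 = 0.9925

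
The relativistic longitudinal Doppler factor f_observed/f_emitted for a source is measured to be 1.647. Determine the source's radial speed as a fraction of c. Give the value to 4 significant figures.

β ≈ 0.4613

f_obs/f_src = √((1+β)/(1−β)) = 1.647  ⇒  (1+β)/(1−β) = 2.71261
β = |1 − D²|/(1 + D²) = |1 − 2.71261|/(1 + 2.71261) = 0.4613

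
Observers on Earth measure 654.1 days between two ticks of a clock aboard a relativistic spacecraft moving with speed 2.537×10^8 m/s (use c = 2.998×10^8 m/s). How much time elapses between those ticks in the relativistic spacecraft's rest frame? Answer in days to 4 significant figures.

τ₀ ≈ 348.5 days

β = v/c = 2.537×10^8 / 2.998×10^8 = 0.846231
γ = 1/√(1 − 0.846231²) = 1.87682
Proper time: τ₀ = Δt/γ = 654.1/1.87682 = 348.5 days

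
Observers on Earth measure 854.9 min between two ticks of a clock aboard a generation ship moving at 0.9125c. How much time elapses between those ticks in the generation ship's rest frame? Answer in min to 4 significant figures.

τ₀ ≈ 349.7 min

γ = 1/√(1 − 0.9125²) = 2.44453
Proper time: τ₀ = Δt/γ = 854.9/2.44453 = 349.7 min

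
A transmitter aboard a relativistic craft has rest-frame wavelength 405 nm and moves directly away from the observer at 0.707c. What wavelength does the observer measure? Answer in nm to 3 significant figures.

λ_obs ≈ 978 nm

Relativistic Doppler: λ_obs = λ_src √((1+β)/(1−β))
= 405 × √(1.7070/0.29300) = 405 × 2.4137 = 978 nm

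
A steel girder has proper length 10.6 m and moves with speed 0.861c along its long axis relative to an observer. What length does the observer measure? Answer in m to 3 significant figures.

γ = 1/√(1 − 0.861²) = 1.9662
Length contraction: L = L₀/γ = 10.6/1.9662 = 5.39 m

L ≈ 5.39 m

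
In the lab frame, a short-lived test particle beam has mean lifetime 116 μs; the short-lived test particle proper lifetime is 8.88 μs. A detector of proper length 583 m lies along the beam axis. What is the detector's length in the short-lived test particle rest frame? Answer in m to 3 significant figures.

L ≈ 44.6 m

Time dilation ⇒ γ = Δt/τ₀ = 116/8.88 = 13.063
Length contraction: L = L₀/γ = 583/13.063 = 44.6 m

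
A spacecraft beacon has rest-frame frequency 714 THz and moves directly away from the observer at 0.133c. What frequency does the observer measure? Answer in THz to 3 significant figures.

Relativistic Doppler: f_obs = f_src √((1−β)/(1+β))
= 714 × √(0.86700/1.1330) = 714 × 0.87477 = 625 THz

f_obs ≈ 625 THz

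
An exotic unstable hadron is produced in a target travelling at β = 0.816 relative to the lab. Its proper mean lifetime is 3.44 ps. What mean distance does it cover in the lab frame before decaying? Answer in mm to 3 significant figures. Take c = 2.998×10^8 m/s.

d ≈ 1.46 mm

γ = 1/√(1 − 0.816²) = 1.7299
Dilated lifetime: Δt = γτ₀ = 1.7299 × 3.44 ps = 5.9510 ps
d = vΔt = 0.816c × 5.9510 ps = 2.4464×10^8 m/s × 5.9510×10^-12 s = 1.46 mm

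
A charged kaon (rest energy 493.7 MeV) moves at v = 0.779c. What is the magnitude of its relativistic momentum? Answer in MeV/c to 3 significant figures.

γ = 1/√(1 − 0.779²) = 1.5948
p = γβm₀c = 1.5948 × 0.779 × 493.7 MeV/c = 613 MeV/c

p ≈ 613 MeV/c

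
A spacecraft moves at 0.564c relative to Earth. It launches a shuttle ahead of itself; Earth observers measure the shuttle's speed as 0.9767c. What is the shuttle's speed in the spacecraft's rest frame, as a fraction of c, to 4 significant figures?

Inverse velocity addition: u' = (u − v)/(1 − uv/c²)
= (0.9767 − 0.564)/(1 − 0.9767×0.564) = 0.4127/0.449141 = 0.9189

u' ≈ 0.9189c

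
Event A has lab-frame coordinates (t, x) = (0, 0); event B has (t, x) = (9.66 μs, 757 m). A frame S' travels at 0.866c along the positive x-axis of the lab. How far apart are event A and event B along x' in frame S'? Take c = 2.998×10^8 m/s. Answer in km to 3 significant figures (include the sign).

Δx' ≈ -3.50 km

γ = 1/√(1 − 0.866²) = 1.9998
Δx' = γ(Δx − vΔt) = 1.9998 × (757 m − 0.866×(2.998×10^8 m/s)×9.66×10^-6 s)
= 1.9998 × (-1751.0 m) = -3.50 km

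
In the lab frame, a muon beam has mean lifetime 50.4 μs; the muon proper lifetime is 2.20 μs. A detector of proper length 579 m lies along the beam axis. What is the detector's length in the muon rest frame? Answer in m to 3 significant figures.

L ≈ 25.3 m

Time dilation ⇒ γ = Δt/τ₀ = 50.4/2.20 = 22.909
Length contraction: L = L₀/γ = 579/22.909 = 25.3 m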